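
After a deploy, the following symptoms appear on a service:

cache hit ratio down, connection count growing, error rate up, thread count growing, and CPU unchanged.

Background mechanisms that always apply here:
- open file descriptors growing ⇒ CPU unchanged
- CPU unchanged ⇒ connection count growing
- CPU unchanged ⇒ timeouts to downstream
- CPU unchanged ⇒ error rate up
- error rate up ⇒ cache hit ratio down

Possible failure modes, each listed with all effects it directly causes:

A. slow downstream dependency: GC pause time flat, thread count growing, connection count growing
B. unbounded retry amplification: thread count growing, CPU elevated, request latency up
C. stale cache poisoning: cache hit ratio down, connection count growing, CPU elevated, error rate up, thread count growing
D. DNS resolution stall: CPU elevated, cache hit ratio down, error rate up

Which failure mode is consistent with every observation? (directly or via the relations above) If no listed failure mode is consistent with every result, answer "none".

none

For each candidate, compare predicted effects to what was observed:
(A) slow downstream dependency — cache hit ratio down ✗; connection count growing ✓; error rate up ✗; thread count growing ✓; CPU unchanged ✗
(B) unbounded retry amplification — cache hit ratio down ✗; connection count growing ✗; error rate up ✗; thread count growing ✓; CPU unchanged ✗
(C) stale cache poisoning — fails on CPU unchanged (predicts CPU elevated, not CPU unchanged)
(D) DNS resolution stall — fails on connection count growing, thread count growing, CPU unchanged (predicts CPU elevated, not CPU unchanged)
No candidate is consistent with all observations.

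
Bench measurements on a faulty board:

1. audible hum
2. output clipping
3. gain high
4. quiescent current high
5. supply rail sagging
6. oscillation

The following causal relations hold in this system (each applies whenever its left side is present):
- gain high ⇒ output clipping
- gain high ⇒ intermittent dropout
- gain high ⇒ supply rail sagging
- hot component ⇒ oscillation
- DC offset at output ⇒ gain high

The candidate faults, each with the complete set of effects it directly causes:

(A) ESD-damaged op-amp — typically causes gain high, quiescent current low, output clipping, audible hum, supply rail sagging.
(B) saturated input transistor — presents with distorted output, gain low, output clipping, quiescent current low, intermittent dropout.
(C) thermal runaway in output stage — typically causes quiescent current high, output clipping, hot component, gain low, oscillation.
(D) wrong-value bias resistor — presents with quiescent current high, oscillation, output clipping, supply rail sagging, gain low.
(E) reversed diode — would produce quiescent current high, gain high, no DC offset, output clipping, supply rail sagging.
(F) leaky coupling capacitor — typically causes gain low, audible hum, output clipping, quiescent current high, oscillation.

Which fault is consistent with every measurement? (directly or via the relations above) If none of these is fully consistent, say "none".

none

Checking each candidate against the observations:
(A) ESD-damaged op-amp — audible hum yes; output clipping yes; gain high yes; quiescent current high NO; supply rail sagging yes; oscillation NO
(B) saturated input transistor — fails on audible hum, gain high, quiescent current high, supply rail sagging, oscillation (predicts gain low, not gain high; predicts quiescent current low, not quiescent current high)
(C) thermal runaway in output stage — audible hum NO; output clipping yes; gain high NO; quiescent current high yes; supply rail sagging NO; oscillation yes
(D) wrong-value bias resistor — fails on audible hum, gain high (predicts gain low, not gain high)
(E) reversed diode — does not account for audible hum, oscillation
(F) leaky coupling capacitor — fails on gain high, supply rail sagging (predicts gain low, not gain high)
Every candidate fails on at least one observation.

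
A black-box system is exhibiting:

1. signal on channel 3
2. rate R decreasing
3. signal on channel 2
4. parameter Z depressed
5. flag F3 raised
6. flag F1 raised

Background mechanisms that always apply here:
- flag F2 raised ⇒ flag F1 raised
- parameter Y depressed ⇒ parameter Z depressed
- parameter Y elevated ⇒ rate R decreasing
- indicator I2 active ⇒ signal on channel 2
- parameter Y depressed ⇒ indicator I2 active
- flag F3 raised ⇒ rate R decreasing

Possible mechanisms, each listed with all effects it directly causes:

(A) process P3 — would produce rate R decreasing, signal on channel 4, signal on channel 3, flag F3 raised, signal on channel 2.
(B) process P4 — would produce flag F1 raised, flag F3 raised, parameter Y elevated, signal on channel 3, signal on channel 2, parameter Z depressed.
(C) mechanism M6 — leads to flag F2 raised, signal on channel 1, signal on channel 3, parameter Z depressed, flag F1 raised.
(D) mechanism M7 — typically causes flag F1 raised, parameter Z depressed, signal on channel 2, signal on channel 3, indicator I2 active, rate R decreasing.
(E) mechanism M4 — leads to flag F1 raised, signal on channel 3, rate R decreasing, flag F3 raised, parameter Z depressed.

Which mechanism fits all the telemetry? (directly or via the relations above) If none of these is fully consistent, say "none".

B

Per-candidate check:
(A) process P3 — signal on channel 3 match; rate R decreasing match; signal on channel 2 match; parameter Z depressed miss; flag F3 raised match; flag F1 raised miss
(B) process P4 — signal on channel 3 match; rate R decreasing match (through flag F3 raised → rate R decreasing); signal on channel 2 match; parameter Z depressed match; flag F3 raised match; flag F1 raised match
(C) mechanism M6 — does not account for rate R decreasing, signal on channel 2, flag F3 raised
(D) mechanism M7 — signal on channel 3 match; rate R decreasing match; signal on channel 2 match; parameter Z depressed match; flag F3 raised miss; flag F1 raised match
(E) mechanism M4 — signal on channel 3 match; rate R decreasing match; signal on channel 2 miss; parameter Z depressed match; flag F3 raised match; flag F1 raised match
Only (B) is consistent with every observation.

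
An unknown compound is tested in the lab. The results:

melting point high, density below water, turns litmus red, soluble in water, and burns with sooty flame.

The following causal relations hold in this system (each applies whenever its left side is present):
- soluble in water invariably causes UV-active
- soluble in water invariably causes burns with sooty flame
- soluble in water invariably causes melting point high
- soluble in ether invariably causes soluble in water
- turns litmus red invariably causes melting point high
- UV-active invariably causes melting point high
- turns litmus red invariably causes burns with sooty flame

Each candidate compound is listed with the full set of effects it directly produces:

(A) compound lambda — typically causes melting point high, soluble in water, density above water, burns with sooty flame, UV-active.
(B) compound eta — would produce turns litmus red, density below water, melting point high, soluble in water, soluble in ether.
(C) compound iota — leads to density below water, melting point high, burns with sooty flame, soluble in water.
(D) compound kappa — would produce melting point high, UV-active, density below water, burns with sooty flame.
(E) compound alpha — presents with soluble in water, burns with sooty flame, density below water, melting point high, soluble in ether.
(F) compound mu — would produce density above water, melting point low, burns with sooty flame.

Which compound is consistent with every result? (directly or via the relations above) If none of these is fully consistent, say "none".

Per-candidate check:
(A) compound lambda — fails on density below water, turns litmus red (predicts density above water, not density below water)
(B) compound eta — accounts for every observation (burns with sooty flame by soluble in water → burns with sooty flame)
(C) compound iota — melting point high +; density below water +; turns litmus red -; soluble in water +; burns with sooty flame +
(D) compound kappa — does not account for turns litmus red, soluble in water
(E) compound alpha — melting point high +; density below water +; turns litmus red -; soluble in water +; burns with sooty flame +
(F) compound mu — fails on melting point high, density below water, turns litmus red, soluble in water (predicts melting point low, not melting point high; predicts density above water, not density below water)
(B) alone accounts for all the evidence.

B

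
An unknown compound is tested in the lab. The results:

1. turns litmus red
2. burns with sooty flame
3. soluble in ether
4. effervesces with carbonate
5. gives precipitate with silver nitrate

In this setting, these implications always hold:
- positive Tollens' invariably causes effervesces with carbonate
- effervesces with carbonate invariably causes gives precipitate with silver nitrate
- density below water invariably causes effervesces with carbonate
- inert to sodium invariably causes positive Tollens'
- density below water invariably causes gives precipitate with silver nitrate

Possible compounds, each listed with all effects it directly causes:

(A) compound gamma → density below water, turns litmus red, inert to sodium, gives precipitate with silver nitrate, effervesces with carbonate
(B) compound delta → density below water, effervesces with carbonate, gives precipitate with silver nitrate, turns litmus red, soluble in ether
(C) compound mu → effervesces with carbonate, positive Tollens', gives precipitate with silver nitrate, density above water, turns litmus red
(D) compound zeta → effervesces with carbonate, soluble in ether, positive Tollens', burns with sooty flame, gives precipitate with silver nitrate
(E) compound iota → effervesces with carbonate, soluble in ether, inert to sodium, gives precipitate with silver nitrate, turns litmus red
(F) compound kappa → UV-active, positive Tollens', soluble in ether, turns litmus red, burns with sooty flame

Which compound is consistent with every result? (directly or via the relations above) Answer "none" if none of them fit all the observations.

F

Per-candidate check:
(A) compound gamma — does not account for burns with sooty flame, soluble in ether
(B) compound delta — turns litmus red ✓; burns with sooty flame ✗; soluble in ether ✓; effervesces with carbonate ✓; gives precipitate with silver nitrate ✓
(C) compound mu — does not account for burns with sooty flame, soluble in ether
(D) compound zeta — turns litmus red ✗; burns with sooty flame ✓; soluble in ether ✓; effervesces with carbonate ✓; gives precipitate with silver nitrate ✓
(E) compound iota — turns litmus red ✓; burns with sooty flame ✗; soluble in ether ✓; effervesces with carbonate ✓; gives precipitate with silver nitrate ✓
(F) compound kappa — accounts for every observation (effervesces with carbonate through positive Tollens' → effervesces with carbonate)
(F) alone accounts for all the evidence.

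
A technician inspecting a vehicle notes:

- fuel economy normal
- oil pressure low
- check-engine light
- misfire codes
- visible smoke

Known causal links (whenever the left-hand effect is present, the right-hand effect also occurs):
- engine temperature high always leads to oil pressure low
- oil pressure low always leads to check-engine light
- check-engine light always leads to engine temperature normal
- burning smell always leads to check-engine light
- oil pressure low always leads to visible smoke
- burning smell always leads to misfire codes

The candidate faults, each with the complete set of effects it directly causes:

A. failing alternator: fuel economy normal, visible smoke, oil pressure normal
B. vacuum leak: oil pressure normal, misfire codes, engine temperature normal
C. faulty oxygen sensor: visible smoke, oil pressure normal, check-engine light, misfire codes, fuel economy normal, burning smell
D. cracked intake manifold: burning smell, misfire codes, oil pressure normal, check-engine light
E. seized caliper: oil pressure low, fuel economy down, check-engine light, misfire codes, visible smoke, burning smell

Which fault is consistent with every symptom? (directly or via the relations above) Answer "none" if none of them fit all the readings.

none

Checking each candidate against the observations:
(A) failing alternator — fuel economy normal match; oil pressure low miss; check-engine light miss; misfire codes miss; visible smoke match
(B) vacuum leak — fails on fuel economy normal, oil pressure low, check-engine light, visible smoke (predicts oil pressure normal, not oil pressure low)
(C) faulty oxygen sensor — fails on oil pressure low (predicts oil pressure normal, not oil pressure low)
(D) cracked intake manifold — fails on fuel economy normal, oil pressure low, visible smoke (predicts oil pressure normal, not oil pressure low)
(E) seized caliper — fuel economy normal miss; oil pressure low match; check-engine light match; misfire codes match; visible smoke match
Every candidate fails on at least one observation.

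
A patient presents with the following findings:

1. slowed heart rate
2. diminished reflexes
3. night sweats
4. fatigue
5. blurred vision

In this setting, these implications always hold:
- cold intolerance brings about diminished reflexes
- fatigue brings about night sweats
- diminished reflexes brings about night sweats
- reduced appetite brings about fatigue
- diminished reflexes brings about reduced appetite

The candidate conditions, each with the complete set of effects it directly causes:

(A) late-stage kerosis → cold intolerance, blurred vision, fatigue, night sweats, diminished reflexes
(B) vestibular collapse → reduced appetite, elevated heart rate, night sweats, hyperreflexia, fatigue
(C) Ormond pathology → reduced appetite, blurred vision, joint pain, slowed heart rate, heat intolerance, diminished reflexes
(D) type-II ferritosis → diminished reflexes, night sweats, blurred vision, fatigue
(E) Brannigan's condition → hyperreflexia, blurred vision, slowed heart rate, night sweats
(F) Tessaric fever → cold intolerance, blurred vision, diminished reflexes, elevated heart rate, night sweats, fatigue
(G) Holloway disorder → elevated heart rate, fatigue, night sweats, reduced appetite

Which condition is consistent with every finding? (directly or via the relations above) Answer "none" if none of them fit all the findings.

C

Checking each candidate against the observations:
(A) late-stage kerosis — slowed heart rate NO; diminished reflexes yes; night sweats yes; fatigue yes; blurred vision yes
(B) vestibular collapse — fails on slowed heart rate, diminished reflexes, blurred vision (predicts elevated heart rate, not slowed heart rate; predicts hyperreflexia, not diminished reflexes)
(C) Ormond pathology — slowed heart rate yes; diminished reflexes yes; night sweats yes (by diminished reflexes → night sweats); fatigue yes (by reduced appetite → fatigue); blurred vision yes
(D) type-II ferritosis — slowed heart rate NO; diminished reflexes yes; night sweats yes; fatigue yes; blurred vision yes
(E) Brannigan's condition — slowed heart rate yes; diminished reflexes NO; night sweats yes; fatigue NO; blurred vision yes
(F) Tessaric fever — fails on slowed heart rate (predicts elevated heart rate, not slowed heart rate)
(G) Holloway disorder — slowed heart rate NO; diminished reflexes NO; night sweats yes; fatigue yes; blurred vision NO
Only (C) is consistent with every observation.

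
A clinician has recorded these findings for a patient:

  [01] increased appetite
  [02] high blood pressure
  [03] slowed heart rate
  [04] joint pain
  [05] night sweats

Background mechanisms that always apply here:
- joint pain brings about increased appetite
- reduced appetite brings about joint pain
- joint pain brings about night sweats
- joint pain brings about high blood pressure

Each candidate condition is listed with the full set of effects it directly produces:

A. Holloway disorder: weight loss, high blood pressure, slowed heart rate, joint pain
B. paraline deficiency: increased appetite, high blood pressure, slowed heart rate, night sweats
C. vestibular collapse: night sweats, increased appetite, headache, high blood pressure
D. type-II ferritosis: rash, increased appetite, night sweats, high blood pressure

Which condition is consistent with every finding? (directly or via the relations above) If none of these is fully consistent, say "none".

Checking each candidate against the observations:
(A) Holloway disorder — accounts for every observation (increased appetite via joint pain → increased appetite)
(B) paraline deficiency — does not account for joint pain
(C) vestibular collapse — increased appetite match; high blood pressure match; slowed heart rate miss; joint pain miss; night sweats match
(D) type-II ferritosis — does not account for slowed heart rate, joint pain
(A) is the only candidate with no mismatches.

A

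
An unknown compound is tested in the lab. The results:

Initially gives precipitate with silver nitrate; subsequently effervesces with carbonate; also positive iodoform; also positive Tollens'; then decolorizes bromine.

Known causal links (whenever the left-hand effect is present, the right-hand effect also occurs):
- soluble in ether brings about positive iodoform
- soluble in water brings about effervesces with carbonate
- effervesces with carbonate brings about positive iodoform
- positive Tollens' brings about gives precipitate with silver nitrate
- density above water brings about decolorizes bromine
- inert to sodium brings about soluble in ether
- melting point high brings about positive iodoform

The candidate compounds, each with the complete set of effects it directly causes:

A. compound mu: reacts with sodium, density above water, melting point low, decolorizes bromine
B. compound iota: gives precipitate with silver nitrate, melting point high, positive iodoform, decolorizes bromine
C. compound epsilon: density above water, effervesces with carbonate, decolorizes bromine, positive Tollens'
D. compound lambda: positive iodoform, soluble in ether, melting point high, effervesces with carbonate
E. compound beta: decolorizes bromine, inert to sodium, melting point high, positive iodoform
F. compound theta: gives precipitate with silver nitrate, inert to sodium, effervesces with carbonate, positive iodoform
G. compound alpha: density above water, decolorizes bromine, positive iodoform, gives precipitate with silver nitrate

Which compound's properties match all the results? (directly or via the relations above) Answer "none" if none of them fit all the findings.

Testing each hypothesis:
(A) compound mu — does not account for gives precipitate with silver nitrate, effervesces with carbonate, positive iodoform, positive Tollens'
(B) compound iota — gives precipitate with silver nitrate yes; effervesces with carbonate NO; positive iodoform yes; positive Tollens' NO; decolorizes bromine yes
(C) compound epsilon — gives precipitate with silver nitrate yes (by positive Tollens' → gives precipitate with silver nitrate); effervesces with carbonate yes; positive iodoform yes (by effervesces with carbonate → positive iodoform); positive Tollens' yes; decolorizes bromine yes
(D) compound lambda — gives precipitate with silver nitrate NO; effervesces with carbonate yes; positive iodoform yes; positive Tollens' NO; decolorizes bromine NO
(E) compound beta — does not account for gives precipitate with silver nitrate, effervesces with carbonate, positive Tollens'
(F) compound theta — gives precipitate with silver nitrate yes; effervesces with carbonate yes; positive iodoform yes; positive Tollens' NO; decolorizes bromine NO
(G) compound alpha — does not account for effervesces with carbonate, positive Tollens'
Only (C) is consistent with every observation.

C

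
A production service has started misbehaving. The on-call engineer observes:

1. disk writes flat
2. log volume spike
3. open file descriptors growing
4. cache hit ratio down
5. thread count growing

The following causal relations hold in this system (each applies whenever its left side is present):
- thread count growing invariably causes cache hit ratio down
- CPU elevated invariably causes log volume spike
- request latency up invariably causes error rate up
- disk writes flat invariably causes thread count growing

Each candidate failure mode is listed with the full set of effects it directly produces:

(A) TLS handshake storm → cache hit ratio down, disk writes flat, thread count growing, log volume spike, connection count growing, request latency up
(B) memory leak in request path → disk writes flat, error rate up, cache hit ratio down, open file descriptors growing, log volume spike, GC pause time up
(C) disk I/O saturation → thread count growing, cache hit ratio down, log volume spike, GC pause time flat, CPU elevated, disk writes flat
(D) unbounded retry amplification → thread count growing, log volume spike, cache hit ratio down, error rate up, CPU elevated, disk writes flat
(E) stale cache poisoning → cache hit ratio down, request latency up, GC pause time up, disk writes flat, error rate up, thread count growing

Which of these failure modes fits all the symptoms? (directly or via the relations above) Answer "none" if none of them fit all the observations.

Per-candidate check:
(A) TLS handshake storm — disk writes flat ✓; log volume spike ✓; open file descriptors growing ✗; cache hit ratio down ✓; thread count growing ✓
(B) memory leak in request path — disk writes flat ✓; log volume spike ✓; open file descriptors growing ✓; cache hit ratio down ✓; thread count growing ✓ (via disk writes flat → thread count growing)
(C) disk I/O saturation — does not account for open file descriptors growing
(D) unbounded retry amplification — does not account for open file descriptors growing
(E) stale cache poisoning — does not account for log volume spike, open file descriptors growing
(B) alone accounts for all the evidence.

B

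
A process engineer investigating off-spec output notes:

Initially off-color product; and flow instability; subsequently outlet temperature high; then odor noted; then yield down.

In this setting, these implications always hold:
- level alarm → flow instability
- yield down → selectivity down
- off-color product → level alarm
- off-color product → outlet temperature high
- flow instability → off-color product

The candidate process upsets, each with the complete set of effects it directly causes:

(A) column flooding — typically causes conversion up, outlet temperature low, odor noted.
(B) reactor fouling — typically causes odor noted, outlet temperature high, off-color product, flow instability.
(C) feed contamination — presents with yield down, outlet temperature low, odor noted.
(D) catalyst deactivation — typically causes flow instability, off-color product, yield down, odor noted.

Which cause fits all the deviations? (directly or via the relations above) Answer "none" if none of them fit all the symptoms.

D

For each candidate, compare predicted effects to what was observed:
(A) column flooding — fails on off-color product, flow instability, outlet temperature high, yield down (predicts outlet temperature low, not outlet temperature high)
(B) reactor fouling — does not account for yield down
(C) feed contamination — fails on off-color product, flow instability, outlet temperature high (predicts outlet temperature low, not outlet temperature high)
(D) catalyst deactivation — off-color product ✓; flow instability ✓; outlet temperature high ✓ (by off-color product → outlet temperature high); odor noted ✓; yield down ✓
(D) alone accounts for all the evidence.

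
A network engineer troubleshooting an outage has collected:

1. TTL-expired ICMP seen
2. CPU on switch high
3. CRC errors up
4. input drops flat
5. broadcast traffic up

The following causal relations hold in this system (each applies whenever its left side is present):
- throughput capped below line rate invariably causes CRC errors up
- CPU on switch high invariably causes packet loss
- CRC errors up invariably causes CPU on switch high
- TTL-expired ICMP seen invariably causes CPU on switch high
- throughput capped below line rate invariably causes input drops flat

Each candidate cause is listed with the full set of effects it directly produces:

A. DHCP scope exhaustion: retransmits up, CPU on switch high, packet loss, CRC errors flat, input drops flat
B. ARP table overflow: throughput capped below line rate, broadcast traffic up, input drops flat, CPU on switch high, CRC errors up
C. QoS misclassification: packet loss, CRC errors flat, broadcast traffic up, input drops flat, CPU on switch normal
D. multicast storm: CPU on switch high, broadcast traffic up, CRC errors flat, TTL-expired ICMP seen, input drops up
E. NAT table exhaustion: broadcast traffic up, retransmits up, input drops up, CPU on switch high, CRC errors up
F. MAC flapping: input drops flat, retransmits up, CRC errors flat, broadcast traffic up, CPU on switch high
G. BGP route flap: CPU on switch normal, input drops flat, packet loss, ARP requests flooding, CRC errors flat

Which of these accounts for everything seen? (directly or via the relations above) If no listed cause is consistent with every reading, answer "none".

none

Testing each hypothesis:
(A) DHCP scope exhaustion — fails on TTL-expired ICMP seen, CRC errors up, broadcast traffic up (predicts CRC errors flat, not CRC errors up)
(B) ARP table overflow — does not account for TTL-expired ICMP seen
(C) QoS misclassification — TTL-expired ICMP seen -; CPU on switch high -; CRC errors up -; input drops flat +; broadcast traffic up +
(D) multicast storm — fails on CRC errors up, input drops flat (predicts CRC errors flat, not CRC errors up; predicts input drops up, not input drops flat)
(E) NAT table exhaustion — fails on TTL-expired ICMP seen, input drops flat (predicts input drops up, not input drops flat)
(F) MAC flapping — TTL-expired ICMP seen -; CPU on switch high +; CRC errors up -; input drops flat +; broadcast traffic up +
(G) BGP route flap — fails on TTL-expired ICMP seen, CPU on switch high, CRC errors up, broadcast traffic up (predicts CPU on switch normal, not CPU on switch high; predicts CRC errors flat, not CRC errors up)
Every candidate fails on at least one observation.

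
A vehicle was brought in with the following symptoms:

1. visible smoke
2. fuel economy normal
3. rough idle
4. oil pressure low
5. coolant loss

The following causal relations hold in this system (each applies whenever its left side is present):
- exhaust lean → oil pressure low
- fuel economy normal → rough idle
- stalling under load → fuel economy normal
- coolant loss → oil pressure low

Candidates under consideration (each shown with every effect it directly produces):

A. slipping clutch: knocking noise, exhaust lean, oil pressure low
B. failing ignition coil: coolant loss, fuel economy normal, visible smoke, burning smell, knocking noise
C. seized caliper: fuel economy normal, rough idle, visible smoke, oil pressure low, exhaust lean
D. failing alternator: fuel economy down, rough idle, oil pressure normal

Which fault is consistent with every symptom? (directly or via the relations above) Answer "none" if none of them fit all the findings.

Checking each candidate against the observations:
(A) slipping clutch — does not account for visible smoke, fuel economy normal, rough idle, coolant loss
(B) failing ignition coil — visible smoke yes; fuel economy normal yes; rough idle yes (through fuel economy normal → rough idle); oil pressure low yes (through coolant loss → oil pressure low); coolant loss yes
(C) seized caliper — does not account for coolant loss
(D) failing alternator — visible smoke NO; fuel economy normal NO; rough idle yes; oil pressure low NO; coolant loss NO
Only (B) is consistent with every observation.

B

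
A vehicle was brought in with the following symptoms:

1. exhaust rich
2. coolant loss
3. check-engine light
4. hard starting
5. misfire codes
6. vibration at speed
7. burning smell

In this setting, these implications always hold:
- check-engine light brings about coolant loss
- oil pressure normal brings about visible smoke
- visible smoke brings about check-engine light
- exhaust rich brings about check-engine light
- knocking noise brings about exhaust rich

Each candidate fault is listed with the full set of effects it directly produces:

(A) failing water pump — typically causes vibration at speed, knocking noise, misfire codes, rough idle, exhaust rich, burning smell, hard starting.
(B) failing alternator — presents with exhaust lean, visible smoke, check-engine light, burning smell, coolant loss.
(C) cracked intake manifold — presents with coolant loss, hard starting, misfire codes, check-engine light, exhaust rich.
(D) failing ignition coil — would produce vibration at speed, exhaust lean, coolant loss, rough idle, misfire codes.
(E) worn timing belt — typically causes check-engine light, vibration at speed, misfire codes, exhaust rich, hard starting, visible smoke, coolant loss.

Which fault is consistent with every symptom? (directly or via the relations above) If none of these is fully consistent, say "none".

A

For each candidate, compare predicted effects to what was observed:
(A) failing water pump — exhaust rich +; coolant loss + (by exhaust rich → check-engine light → coolant loss); check-engine light + (by exhaust rich → check-engine light); hard starting +; misfire codes +; vibration at speed +; burning smell +
(B) failing alternator — fails on exhaust rich, hard starting, misfire codes, vibration at speed (predicts exhaust lean, not exhaust rich)
(C) cracked intake manifold — exhaust rich +; coolant loss +; check-engine light +; hard starting +; misfire codes +; vibration at speed -; burning smell -
(D) failing ignition coil — exhaust rich -; coolant loss +; check-engine light -; hard starting -; misfire codes +; vibration at speed +; burning smell -
(E) worn timing belt — exhaust rich +; coolant loss +; check-engine light +; hard starting +; misfire codes +; vibration at speed +; burning smell -
(A) is the only candidate with no mismatches.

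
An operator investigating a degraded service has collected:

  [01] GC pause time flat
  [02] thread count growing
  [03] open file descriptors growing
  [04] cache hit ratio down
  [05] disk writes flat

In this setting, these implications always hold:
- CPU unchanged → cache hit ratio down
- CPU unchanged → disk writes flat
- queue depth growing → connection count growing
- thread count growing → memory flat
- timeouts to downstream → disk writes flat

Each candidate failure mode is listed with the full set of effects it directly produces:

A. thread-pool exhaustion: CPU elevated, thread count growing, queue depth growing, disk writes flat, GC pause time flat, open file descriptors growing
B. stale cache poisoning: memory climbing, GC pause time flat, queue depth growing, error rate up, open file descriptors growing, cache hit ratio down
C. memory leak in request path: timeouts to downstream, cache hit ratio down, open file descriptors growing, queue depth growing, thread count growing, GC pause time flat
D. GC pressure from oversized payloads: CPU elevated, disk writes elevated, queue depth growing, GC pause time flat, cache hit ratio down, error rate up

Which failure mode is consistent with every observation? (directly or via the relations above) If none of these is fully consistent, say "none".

C

Testing each hypothesis:
(A) thread-pool exhaustion — GC pause time flat yes; thread count growing yes; open file descriptors growing yes; cache hit ratio down NO; disk writes flat yes
(B) stale cache poisoning — does not account for thread count growing, disk writes flat
(C) memory leak in request path — accounts for every observation (disk writes flat via timeouts to downstream → disk writes flat)
(D) GC pressure from oversized payloads — GC pause time flat yes; thread count growing NO; open file descriptors growing NO; cache hit ratio down yes; disk writes flat NO
Only (C) is consistent with every observation.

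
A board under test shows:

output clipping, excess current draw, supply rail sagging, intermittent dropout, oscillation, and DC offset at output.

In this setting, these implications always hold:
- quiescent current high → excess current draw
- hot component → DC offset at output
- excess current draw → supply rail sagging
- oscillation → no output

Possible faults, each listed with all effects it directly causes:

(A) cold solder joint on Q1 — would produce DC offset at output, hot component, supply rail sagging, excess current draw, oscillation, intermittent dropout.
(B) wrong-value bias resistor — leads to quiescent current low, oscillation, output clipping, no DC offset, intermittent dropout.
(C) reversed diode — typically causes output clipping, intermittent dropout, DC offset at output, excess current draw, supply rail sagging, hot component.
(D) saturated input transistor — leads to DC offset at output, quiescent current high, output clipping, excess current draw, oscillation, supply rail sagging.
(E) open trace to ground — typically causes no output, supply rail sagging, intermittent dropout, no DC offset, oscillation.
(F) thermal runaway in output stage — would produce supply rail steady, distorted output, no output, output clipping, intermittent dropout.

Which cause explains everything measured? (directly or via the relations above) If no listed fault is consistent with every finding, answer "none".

Per-candidate check:
(A) cold solder joint on Q1 — output clipping ✗; excess current draw ✓; supply rail sagging ✓; intermittent dropout ✓; oscillation ✓; DC offset at output ✓
(B) wrong-value bias resistor — output clipping ✓; excess current draw ✗; supply rail sagging ✗; intermittent dropout ✓; oscillation ✓; DC offset at output ✗
(C) reversed diode — does not account for oscillation
(D) saturated input transistor — output clipping ✓; excess current draw ✓; supply rail sagging ✓; intermittent dropout ✗; oscillation ✓; DC offset at output ✓
(E) open trace to ground — fails on output clipping, excess current draw, DC offset at output (predicts no DC offset, not DC offset at output)
(F) thermal runaway in output stage — output clipping ✓; excess current draw ✗; supply rail sagging ✗; intermittent dropout ✓; oscillation ✗; DC offset at output ✗
None of the listed candidates fits everything.

none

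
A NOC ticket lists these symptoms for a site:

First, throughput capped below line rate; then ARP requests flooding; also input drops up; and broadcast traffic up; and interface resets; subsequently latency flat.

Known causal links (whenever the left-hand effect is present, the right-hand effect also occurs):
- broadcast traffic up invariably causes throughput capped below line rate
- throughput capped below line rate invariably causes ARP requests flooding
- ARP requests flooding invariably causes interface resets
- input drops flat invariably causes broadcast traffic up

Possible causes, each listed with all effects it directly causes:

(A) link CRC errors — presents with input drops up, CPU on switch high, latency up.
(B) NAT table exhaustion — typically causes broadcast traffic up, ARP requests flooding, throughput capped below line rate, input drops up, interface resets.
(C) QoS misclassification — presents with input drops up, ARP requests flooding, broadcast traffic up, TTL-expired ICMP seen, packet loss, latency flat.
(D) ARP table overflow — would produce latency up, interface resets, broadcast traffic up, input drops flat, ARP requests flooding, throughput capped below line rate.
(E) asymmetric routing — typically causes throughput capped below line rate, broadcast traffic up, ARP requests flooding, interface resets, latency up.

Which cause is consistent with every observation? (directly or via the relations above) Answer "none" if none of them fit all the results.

Checking each candidate against the observations:
(A) link CRC errors — throughput capped below line rate miss; ARP requests flooding miss; input drops up match; broadcast traffic up miss; interface resets miss; latency flat miss
(B) NAT table exhaustion — throughput capped below line rate match; ARP requests flooding match; input drops up match; broadcast traffic up match; interface resets match; latency flat miss
(C) QoS misclassification — throughput capped below line rate match (through broadcast traffic up → throughput capped below line rate); ARP requests flooding match; input drops up match; broadcast traffic up match; interface resets match (through ARP requests flooding → interface resets); latency flat match
(D) ARP table overflow — fails on input drops up, latency flat (predicts input drops flat, not input drops up; predicts latency up, not latency flat)
(E) asymmetric routing — throughput capped below line rate match; ARP requests flooding match; input drops up miss; broadcast traffic up match; interface resets match; latency flat miss
(C) is the only candidate with no mismatches.

C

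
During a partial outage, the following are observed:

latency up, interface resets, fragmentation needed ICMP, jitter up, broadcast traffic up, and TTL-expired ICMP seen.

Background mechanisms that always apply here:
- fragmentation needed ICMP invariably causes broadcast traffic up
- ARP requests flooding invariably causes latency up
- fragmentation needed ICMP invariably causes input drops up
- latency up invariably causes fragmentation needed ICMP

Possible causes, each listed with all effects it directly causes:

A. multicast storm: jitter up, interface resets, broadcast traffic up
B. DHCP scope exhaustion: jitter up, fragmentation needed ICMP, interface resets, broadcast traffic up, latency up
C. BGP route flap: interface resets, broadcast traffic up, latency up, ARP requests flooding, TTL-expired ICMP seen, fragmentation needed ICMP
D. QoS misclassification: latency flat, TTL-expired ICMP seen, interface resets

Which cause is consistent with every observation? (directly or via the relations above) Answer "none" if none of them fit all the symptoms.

Testing each hypothesis:
(A) multicast storm — does not account for latency up, fragmentation needed ICMP, TTL-expired ICMP seen
(B) DHCP scope exhaustion — does not account for TTL-expired ICMP seen
(C) BGP route flap — does not account for jitter up
(D) QoS misclassification — latency up -; interface resets +; fragmentation needed ICMP -; jitter up -; broadcast traffic up -; TTL-expired ICMP seen +
No candidate is consistent with all observations.

none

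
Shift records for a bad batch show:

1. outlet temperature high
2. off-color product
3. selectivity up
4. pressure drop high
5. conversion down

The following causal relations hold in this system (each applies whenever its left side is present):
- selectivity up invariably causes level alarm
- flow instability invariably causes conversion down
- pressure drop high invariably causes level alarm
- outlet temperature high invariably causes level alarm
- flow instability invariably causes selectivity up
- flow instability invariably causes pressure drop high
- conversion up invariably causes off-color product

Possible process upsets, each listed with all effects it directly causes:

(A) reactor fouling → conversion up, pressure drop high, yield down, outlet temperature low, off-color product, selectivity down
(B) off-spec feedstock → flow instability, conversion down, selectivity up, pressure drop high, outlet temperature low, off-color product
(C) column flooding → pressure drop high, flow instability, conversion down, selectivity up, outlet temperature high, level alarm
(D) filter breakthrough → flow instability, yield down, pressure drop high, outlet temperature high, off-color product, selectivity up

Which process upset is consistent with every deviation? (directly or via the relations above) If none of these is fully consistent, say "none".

D

Testing each hypothesis:
(A) reactor fouling — outlet temperature high ✗; off-color product ✓; selectivity up ✗; pressure drop high ✓; conversion down ✗
(B) off-spec feedstock — fails on outlet temperature high (predicts outlet temperature low, not outlet temperature high)
(C) column flooding — does not account for off-color product
(D) filter breakthrough — accounts for every observation (conversion down by flow instability → conversion down)
(D) is the only candidate with no mismatches.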